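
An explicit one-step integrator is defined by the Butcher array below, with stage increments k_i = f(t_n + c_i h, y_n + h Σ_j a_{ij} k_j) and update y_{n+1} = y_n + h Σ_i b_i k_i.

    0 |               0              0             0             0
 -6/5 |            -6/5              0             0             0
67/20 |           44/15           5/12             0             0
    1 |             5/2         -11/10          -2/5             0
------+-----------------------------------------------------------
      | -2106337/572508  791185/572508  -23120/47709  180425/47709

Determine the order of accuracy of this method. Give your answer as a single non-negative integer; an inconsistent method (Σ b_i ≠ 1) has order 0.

3

b = (-2106337/572508, 791185/572508, -23120/47709, 180425/47709)
c = (0, -6/5, 67/20, 1)
Ac = (0, 0, -1/2, -1/50)
Σ b_i: (-2106337/572508)·1 + 791185/572508·1 + (-23120/47709)·1 + 180425/47709·1 = 1 ✓
b·c: 791185/572508·(-6/5) + (-23120/47709)·67/20 + 180425/47709·1 = 1/2 ✓
b·c²: 791185/572508·36/25 + (-23120/47709)·4489/400 + 180425/47709·1 = 1/3 ✓
b·Ac: (-23120/47709)·(-1/2) + 180425/47709·(-1/50) = 1/6 ✓
b·c³: 791185/572508·(-216/125) + (-23120/47709)·300763/8000 + 180425/47709·1 = -80271071/4770900 ≠ 1/4 ⇒ order 3.
b·(c∘Ac): (-23120/47709)·(-67/40) + 180425/47709·(-1/50) = 70235/95418 ≠ 1/8
b·Ac²: (-23120/47709)·3/5 + 180425/47709·(-6073/1000) = -44383721/1908360 ≠ 1/12
b·A²c: 180425/47709·1/5 = 36085/47709 ≠ 1/24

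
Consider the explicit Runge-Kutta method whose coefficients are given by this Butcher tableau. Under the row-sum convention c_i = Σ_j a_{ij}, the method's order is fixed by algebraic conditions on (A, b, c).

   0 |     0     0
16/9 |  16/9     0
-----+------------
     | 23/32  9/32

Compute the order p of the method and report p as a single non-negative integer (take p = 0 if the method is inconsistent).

b = (23/32, 9/32)
c = (0, 16/9)
Σ b_i: 23/32·1 + 9/32·1 = 1 ✓
b·c: 9/32·16/9 = 1/2 ✓; 2 stages ⇒ order 2.

2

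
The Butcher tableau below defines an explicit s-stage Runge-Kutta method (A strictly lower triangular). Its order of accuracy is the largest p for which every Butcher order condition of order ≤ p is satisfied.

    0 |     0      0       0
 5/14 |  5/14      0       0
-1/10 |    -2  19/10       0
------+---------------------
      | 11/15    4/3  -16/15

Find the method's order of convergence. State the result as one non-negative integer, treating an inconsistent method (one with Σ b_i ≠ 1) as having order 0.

1

b = (11/15, 4/3, -16/15)
c = (0, 5/14, -1/10)
Ac = (0, 0, 19/28)
Σ b_i: 11/15·1 + 4/3·1 + (-16/15)·1 = 1 ✓
b·c: 4/3·5/14 + (-16/15)·(-1/10) = 102/175 ≠ 1/2 ⇒ order 1.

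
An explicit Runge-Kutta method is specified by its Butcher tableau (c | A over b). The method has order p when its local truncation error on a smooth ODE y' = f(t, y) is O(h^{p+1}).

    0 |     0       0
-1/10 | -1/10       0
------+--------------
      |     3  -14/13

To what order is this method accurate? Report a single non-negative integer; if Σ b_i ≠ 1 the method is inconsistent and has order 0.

b = (3, -14/13)
c = (0, -1/10)
Σ b_i: 3·1 + (-14/13)·1 = 25/13 ≠ 1 ⇒ order 0.

0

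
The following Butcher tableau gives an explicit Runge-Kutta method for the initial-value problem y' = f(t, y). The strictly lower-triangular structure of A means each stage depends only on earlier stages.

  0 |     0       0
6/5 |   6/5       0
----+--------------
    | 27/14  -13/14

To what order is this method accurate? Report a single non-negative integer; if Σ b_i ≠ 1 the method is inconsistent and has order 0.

b = (27/14, -13/14)
c = (0, 6/5)
Σ b_i: 27/14·1 + (-13/14)·1 = 1 ✓
b·c: (-13/14)·6/5 = -39/35 ≠ 1/2 ⇒ order 1.

1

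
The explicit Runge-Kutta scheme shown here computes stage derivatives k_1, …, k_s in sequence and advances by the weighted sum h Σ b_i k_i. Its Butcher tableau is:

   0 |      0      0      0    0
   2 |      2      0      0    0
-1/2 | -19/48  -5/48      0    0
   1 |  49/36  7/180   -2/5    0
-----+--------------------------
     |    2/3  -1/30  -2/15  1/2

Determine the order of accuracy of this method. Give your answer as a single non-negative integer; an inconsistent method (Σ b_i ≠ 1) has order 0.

b = (2/3, -1/30, -2/15, 1/2)
c = (0, 2, -1/2, 1)
Ac = (0, 0, -5/24, 5/18)
Σ b_i: 2/3·1 + (-1/30)·1 + (-2/15)·1 + 1/2·1 = 1 ✓
b·c: (-1/30)·2 + (-2/15)·(-1/2) + 1/2·1 = 1/2 ✓
b·c²: (-1/30)·4 + (-2/15)·1/4 + 1/2·1 = 1/3 ✓
b·Ac: (-2/15)·(-5/24) + 1/2·5/18 = 1/6 ✓
b·c³: (-1/30)·8 + (-2/15)·(-1/8) + 1/2·1 = 1/4 ✓
b·(c∘Ac): (-2/15)·5/48 + 1/2·5/18 = 1/8 ✓
b·Ac²: (-2/15)·(-5/12) + 1/2·1/18 = 1/12 ✓
b·A²c: 1/2·1/12 = 1/24 ✓; 4 stages ⇒ order 4.

4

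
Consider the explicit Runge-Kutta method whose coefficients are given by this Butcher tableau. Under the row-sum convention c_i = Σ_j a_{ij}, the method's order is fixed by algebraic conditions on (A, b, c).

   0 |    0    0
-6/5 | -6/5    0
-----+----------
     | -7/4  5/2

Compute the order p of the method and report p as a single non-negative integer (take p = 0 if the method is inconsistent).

b = (-7/4, 5/2)
c = (0, -6/5)
Σ b_i: (-7/4)·1 + 5/2·1 = 3/4 ≠ 1 ⇒ order 0.

0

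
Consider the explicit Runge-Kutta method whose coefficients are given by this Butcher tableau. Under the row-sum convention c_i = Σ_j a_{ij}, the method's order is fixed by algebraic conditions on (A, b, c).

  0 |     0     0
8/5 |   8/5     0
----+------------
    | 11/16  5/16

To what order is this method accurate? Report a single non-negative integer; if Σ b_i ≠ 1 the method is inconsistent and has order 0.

2

b = (11/16, 5/16)
c = (0, 8/5)
Σ b_i: 11/16·1 + 5/16·1 = 1 ✓
b·c: 5/16·8/5 = 1/2 ✓; 2 stages ⇒ order 2.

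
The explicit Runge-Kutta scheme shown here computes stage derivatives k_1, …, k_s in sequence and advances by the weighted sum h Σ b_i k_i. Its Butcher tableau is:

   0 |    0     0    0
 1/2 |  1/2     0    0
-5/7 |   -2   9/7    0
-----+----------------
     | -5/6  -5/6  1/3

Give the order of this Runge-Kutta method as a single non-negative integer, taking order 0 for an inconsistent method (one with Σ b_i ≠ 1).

0

b = (-5/6, -5/6, 1/3)
c = (0, 1/2, -5/7)
Ac = (0, 0, 9/14)
Σ b_i: (-5/6)·1 + (-5/6)·1 + 1/3·1 = -4/3 ≠ 1 ⇒ order 0.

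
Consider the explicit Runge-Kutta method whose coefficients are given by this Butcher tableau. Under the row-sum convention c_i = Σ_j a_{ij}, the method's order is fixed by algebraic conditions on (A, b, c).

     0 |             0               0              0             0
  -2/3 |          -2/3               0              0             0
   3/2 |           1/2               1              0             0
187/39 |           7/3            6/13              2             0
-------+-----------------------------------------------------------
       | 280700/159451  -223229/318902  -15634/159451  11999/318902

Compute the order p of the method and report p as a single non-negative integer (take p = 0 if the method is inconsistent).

3

b = (280700/159451, -223229/318902, -15634/159451, 11999/318902)
c = (0, -2/3, 3/2, 187/39)
Ac = (0, 0, -2/3, 35/13)
Σ b_i: 280700/159451·1 + (-223229/318902)·1 + (-15634/159451)·1 + 11999/318902·1 = 1 ✓
b·c: (-223229/318902)·(-2/3) + (-15634/159451)·3/2 + 11999/318902·187/39 = 1/2 ✓
b·c²: (-223229/318902)·4/9 + (-15634/159451)·9/4 + 11999/318902·34969/1521 = 1/3 ✓
b·Ac: (-15634/159451)·(-2/3) + 11999/318902·35/13 = 1/6 ✓
b·c³: (-223229/318902)·(-8/27) + (-15634/159451)·27/8 + 11999/318902·6539203/59319 = 33367287/8291452 ≠ 1/4 ⇒ order 3.
b·(c∘Ac): (-15634/159451)·(-1) + 11999/318902·6545/507 = 558499/956706 ≠ 1/8
b·Ac²: (-15634/159451)·4/9 + 11999/318902·367/78 = 766079/5740236 ≠ 1/12
b·A²c: 11999/318902·(-4/3) = -23998/478353 ≠ 1/24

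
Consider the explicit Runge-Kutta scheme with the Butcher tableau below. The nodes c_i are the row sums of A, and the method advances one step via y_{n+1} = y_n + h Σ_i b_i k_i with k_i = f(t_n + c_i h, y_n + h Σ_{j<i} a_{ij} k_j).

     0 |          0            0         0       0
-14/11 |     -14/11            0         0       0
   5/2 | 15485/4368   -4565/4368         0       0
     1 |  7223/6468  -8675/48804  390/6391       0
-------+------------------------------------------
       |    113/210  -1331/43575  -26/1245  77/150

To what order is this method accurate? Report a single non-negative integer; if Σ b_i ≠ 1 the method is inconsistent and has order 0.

b = (113/210, -1331/43575, -26/1245, 77/150)
c = (0, -14/11, 5/2, 1)
Ac = (0, 0, 415/312, 25/66)
Σ b_i: 113/210·1 + (-1331/43575)·1 + (-26/1245)·1 + 77/150·1 = 1 ✓
b·c: (-1331/43575)·(-14/11) + (-26/1245)·5/2 + 77/150·1 = 1/2 ✓
b·c²: (-1331/43575)·196/121 + (-26/1245)·25/4 + 77/150·1 = 1/3 ✓
b·Ac: (-26/1245)·415/312 + 77/150·25/66 = 1/6 ✓
b·c³: (-1331/43575)·(-2744/1331) + (-26/1245)·125/8 + 77/150·1 = 1/4 ✓
b·(c∘Ac): (-26/1245)·2075/624 + 77/150·25/66 = 1/8 ✓
b·Ac²: (-26/1245)·(-2905/1716) + 77/150·475/5082 = 1/12 ✓
b·A²c: 77/150·25/308 = 1/24 ✓; 4 stages ⇒ order 4.

4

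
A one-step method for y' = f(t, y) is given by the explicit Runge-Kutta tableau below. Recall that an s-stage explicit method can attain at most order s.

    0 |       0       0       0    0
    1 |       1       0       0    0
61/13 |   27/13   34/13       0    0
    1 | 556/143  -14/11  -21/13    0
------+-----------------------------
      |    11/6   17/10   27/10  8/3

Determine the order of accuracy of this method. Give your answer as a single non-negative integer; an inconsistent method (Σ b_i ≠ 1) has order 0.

b = (11/6, 17/10, 27/10, 8/3)
c = (0, 1, 61/13, 1)
Ac = (0, 0, 34/13, -16457/1859)
Σ b_i: 11/6·1 + 17/10·1 + 27/10·1 + 8/3·1 = 89/10 ≠ 1 ⇒ order 0.

0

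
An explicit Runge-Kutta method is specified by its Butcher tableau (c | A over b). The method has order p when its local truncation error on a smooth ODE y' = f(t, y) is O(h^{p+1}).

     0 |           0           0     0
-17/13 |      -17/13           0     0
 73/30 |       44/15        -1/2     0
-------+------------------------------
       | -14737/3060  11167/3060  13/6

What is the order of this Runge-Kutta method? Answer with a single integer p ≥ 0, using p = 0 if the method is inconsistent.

b = (-14737/3060, 11167/3060, 13/6)
c = (0, -17/13, 73/30)
Ac = (0, 0, 17/26)
Σ b_i: (-14737/3060)·1 + 11167/3060·1 + 13/6·1 = 1 ✓
b·c: 11167/3060·(-17/13) + 13/6·73/30 = 1/2 ✓
b·c²: 11167/3060·289/169 + 13/6·5329/900 = 1338691/70200 ≠ 1/3 ⇒ order 2.
b·Ac: 13/6·17/26 = 17/12 ≠ 1/6

2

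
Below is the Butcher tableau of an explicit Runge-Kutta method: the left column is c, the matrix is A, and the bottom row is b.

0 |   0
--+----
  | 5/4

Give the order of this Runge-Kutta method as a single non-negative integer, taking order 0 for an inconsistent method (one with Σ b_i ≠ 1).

0

b = (5/4)
c = (0)
Σ b_i: 5/4·1 = 5/4 ≠ 1 ⇒ order 0.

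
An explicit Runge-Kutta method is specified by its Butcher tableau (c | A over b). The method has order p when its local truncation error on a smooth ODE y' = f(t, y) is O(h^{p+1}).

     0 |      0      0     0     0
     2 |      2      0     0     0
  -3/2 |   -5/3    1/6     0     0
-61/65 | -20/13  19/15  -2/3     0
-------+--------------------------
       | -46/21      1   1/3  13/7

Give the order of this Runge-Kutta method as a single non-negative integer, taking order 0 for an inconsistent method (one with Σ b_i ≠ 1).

1

b = (-46/21, 1, 1/3, 13/7)
c = (0, 2, -3/2, -61/65)
Ac = (0, 0, 1/3, 53/15)
Σ b_i: (-46/21)·1 + 1·1 + 1/3·1 + 13/7·1 = 1 ✓
b·c: 1·2 + 1/3·(-3/2) + 13/7·(-61/65) = -17/70 ≠ 1/2 ⇒ order 1.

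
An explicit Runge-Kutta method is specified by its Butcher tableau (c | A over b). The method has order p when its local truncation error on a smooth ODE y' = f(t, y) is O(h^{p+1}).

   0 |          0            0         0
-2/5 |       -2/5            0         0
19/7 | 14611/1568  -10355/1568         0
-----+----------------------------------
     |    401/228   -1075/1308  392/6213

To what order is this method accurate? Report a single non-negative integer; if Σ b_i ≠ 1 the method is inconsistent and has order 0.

3

b = (401/228, -1075/1308, 392/6213)
c = (0, -2/5, 19/7)
Ac = (0, 0, 2071/784)
Σ b_i: 401/228·1 + (-1075/1308)·1 + 392/6213·1 = 1 ✓
b·c: (-1075/1308)·(-2/5) + 392/6213·19/7 = 1/2 ✓
b·c²: (-1075/1308)·4/25 + 392/6213·361/49 = 1/3 ✓
b·Ac: 392/6213·2071/784 = 1/6 ✓; 3 stages ⇒ order 3.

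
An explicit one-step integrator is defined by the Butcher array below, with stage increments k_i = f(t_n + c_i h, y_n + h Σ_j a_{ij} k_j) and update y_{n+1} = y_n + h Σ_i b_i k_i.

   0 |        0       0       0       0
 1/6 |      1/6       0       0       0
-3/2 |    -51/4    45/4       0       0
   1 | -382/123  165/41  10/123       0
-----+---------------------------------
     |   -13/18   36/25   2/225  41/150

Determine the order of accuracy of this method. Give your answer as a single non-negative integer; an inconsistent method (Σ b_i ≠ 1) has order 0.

4

b = (-13/18, 36/25, 2/225, 41/150)
c = (0, 1/6, -3/2, 1)
Ac = (0, 0, 15/8, 45/82)
Σ b_i: (-13/18)·1 + 36/25·1 + 2/225·1 + 41/150·1 = 1 ✓
b·c: 36/25·1/6 + 2/225·(-3/2) + 41/150·1 = 1/2 ✓
b·c²: 36/25·1/36 + 2/225·9/4 + 41/150·1 = 1/3 ✓
b·Ac: 2/225·15/8 + 41/150·45/82 = 1/6 ✓
b·c³: 36/25·1/216 + 2/225·(-27/8) + 41/150·1 = 1/4 ✓
b·(c∘Ac): 2/225·(-45/16) + 41/150·45/82 = 1/8 ✓
b·Ac²: 2/225·5/16 + 41/150·145/492 = 1/12 ✓
b·A²c: 41/150·25/164 = 1/24 ✓; 4 stages ⇒ order 4.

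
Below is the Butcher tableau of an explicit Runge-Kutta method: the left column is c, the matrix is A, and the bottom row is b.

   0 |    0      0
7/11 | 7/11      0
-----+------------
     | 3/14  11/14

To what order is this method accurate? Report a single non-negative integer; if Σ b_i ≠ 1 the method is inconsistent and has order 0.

2

b = (3/14, 11/14)
c = (0, 7/11)
Σ b_i: 3/14·1 + 11/14·1 = 1 ✓
b·c: 11/14·7/11 = 1/2 ✓; 2 stages ⇒ order 2.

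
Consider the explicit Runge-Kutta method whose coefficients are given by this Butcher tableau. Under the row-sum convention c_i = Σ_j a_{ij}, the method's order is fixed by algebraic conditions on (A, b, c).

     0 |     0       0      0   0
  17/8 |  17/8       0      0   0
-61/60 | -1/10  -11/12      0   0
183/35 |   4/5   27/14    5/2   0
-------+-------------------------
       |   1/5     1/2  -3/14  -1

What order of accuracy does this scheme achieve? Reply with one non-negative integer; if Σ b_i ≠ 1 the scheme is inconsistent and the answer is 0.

b = (1/5, 1/2, -3/14, -1)
c = (0, 17/8, -61/60, 183/35)
Ac = (0, 0, -187/96, 523/336)
Σ b_i: 1/5·1 + 1/2·1 + (-3/14)·1 + (-1)·1 = -18/35 ≠ 1 ⇒ order 0.

0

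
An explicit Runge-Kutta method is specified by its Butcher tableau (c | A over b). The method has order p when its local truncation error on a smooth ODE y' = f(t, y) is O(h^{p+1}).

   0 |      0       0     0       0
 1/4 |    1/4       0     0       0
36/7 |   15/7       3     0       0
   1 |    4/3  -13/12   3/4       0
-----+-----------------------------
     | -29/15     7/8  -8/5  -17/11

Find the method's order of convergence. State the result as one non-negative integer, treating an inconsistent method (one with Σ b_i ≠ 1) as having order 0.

b = (-29/15, 7/8, -8/5, -17/11)
c = (0, 1/4, 36/7, 1)
Ac = (0, 0, 3/4, 1205/336)
Σ b_i: (-29/15)·1 + 7/8·1 + (-8/5)·1 + (-17/11)·1 = -5549/1320 ≠ 1 ⇒ order 0.

0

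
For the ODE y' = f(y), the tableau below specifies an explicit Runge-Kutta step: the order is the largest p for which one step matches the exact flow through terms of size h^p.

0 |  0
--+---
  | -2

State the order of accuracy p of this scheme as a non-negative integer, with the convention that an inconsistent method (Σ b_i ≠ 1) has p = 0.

0

b = (-2)
c = (0)
Σ b_i: (-2)·1 = -2 ≠ 1 ⇒ order 0.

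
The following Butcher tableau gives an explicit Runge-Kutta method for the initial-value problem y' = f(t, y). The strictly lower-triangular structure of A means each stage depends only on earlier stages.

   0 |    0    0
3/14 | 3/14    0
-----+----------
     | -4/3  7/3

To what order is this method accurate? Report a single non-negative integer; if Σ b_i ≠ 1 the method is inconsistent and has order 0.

b = (-4/3, 7/3)
c = (0, 3/14)
Σ b_i: (-4/3)·1 + 7/3·1 = 1 ✓
b·c: 7/3·3/14 = 1/2 ✓; 2 stages ⇒ order 2.

2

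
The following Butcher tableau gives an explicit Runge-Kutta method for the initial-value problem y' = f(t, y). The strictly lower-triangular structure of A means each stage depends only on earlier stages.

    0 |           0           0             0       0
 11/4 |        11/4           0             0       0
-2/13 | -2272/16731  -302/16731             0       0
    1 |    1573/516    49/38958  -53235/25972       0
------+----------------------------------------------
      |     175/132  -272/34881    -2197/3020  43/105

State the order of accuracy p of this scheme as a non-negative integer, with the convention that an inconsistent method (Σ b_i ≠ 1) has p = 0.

4

b = (175/132, -272/34881, -2197/3020, 43/105)
c = (0, 11/4, -2/13, 1)
Ac = (0, 0, -151/3042, 329/1032)
Σ b_i: 175/132·1 + (-272/34881)·1 + (-2197/3020)·1 + 43/105·1 = 1 ✓
b·c: (-272/34881)·11/4 + (-2197/3020)·(-2/13) + 43/105·1 = 1/2 ✓
b·c²: (-272/34881)·121/16 + (-2197/3020)·4/169 + 43/105·1 = 1/3 ✓
b·Ac: (-2197/3020)·(-151/3042) + 43/105·329/1032 = 1/6 ✓
b·c³: (-272/34881)·1331/64 + (-2197/3020)·(-8/2197) + 43/105·1 = 1/4 ✓
b·(c∘Ac): (-2197/3020)·151/19773 + 43/105·329/1032 = 1/8 ✓
b·Ac²: (-2197/3020)·(-1661/12168) + 43/105·(-161/4128) = 1/12 ✓
b·A²c: 43/105·35/344 = 1/24 ✓; 4 stages ⇒ order 4.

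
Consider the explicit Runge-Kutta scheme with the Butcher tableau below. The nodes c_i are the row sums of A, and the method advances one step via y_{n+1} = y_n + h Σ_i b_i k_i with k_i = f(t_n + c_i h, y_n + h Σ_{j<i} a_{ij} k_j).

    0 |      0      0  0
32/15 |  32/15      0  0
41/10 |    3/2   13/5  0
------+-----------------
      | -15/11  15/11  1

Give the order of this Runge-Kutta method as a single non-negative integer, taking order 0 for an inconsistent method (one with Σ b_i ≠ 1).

b = (-15/11, 15/11, 1)
c = (0, 32/15, 41/10)
Ac = (0, 0, 416/75)
Σ b_i: (-15/11)·1 + 15/11·1 + 1·1 = 1 ✓
b·c: 15/11·32/15 + 1·41/10 = 771/110 ≠ 1/2 ⇒ order 1.

1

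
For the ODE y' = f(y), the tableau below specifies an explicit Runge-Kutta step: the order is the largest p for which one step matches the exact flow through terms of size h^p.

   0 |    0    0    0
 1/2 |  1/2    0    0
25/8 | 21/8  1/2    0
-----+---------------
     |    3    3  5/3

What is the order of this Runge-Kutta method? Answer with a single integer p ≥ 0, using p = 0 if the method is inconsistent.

0

b = (3, 3, 5/3)
c = (0, 1/2, 25/8)
Ac = (0, 0, 1/4)
Σ b_i: 3·1 + 3·1 + 5/3·1 = 23/3 ≠ 1 ⇒ order 0.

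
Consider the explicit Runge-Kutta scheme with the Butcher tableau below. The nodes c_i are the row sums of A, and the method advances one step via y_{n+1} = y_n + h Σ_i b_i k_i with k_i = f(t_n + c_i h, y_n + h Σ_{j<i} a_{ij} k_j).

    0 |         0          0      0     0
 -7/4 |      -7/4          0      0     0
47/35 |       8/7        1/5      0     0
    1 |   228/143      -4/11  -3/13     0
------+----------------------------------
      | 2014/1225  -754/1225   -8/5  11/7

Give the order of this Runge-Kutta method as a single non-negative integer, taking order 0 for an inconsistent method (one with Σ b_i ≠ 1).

b = (2014/1225, -754/1225, -8/5, 11/7)
c = (0, -7/4, 47/35, 1)
Ac = (0, 0, -7/20, 1634/5005)
Σ b_i: 2014/1225·1 + (-754/1225)·1 + (-8/5)·1 + 11/7·1 = 1 ✓
b·c: (-754/1225)·(-7/4) + (-8/5)·47/35 + 11/7·1 = 1/2 ✓
b·c²: (-754/1225)·49/16 + (-8/5)·2209/1225 + 11/7·1 = -156741/49000 ≠ 1/3 ⇒ order 2.
b·Ac: (-8/5)·(-7/20) + 11/7·1634/5005 = 17088/15925 ≠ 1/6

2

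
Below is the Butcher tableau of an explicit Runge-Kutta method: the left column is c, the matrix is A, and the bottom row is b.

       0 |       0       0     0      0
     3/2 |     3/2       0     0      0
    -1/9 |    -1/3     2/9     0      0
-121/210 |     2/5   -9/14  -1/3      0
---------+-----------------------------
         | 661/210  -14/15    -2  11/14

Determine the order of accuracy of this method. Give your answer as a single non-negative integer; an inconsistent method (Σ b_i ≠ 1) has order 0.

1

b = (661/210, -14/15, -2, 11/14)
c = (0, 3/2, -1/9, -121/210)
Ac = (0, 0, 1/3, -701/756)
Σ b_i: 661/210·1 + (-14/15)·1 + (-2)·1 + 11/14·1 = 1 ✓
b·c: (-14/15)·3/2 + (-2)·(-1/9) + 11/14·(-121/210) = -14381/8820 ≠ 1/2 ⇒ order 1.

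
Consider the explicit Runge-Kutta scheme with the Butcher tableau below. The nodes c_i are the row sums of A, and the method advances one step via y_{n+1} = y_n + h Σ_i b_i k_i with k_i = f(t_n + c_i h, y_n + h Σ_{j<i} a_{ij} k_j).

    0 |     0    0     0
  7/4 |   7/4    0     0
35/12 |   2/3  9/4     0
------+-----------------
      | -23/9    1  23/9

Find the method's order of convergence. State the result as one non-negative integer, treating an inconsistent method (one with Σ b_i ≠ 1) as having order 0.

b = (-23/9, 1, 23/9)
c = (0, 7/4, 35/12)
Ac = (0, 0, 63/16)
Σ b_i: (-23/9)·1 + 1·1 + 23/9·1 = 1 ✓
b·c: 1·7/4 + 23/9·35/12 = 497/54 ≠ 1/2 ⇒ order 1.

1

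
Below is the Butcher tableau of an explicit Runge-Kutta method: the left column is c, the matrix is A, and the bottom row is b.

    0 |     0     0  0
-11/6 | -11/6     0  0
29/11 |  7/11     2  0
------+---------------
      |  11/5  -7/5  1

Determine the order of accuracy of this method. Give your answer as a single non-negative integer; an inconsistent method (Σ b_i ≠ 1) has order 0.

b = (11/5, -7/5, 1)
c = (0, -11/6, 29/11)
Ac = (0, 0, -11/3)
Σ b_i: 11/5·1 + (-7/5)·1 + 1·1 = 9/5 ≠ 1 ⇒ order 0.

0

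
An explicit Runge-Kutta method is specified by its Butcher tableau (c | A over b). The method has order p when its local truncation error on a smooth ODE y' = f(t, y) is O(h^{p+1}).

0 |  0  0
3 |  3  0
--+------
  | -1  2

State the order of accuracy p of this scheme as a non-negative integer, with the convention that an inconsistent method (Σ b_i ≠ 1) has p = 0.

b = (-1, 2)
c = (0, 3)
Σ b_i: (-1)·1 + 2·1 = 1 ✓
b·c: 2·3 = 6 ≠ 1/2 ⇒ order 1.

1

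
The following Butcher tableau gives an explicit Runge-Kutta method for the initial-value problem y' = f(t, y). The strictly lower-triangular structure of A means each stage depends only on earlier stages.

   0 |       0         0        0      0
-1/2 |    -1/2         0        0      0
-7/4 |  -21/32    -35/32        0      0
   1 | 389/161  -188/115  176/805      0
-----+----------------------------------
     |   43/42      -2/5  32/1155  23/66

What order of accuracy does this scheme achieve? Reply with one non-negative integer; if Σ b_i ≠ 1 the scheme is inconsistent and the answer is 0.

4

b = (43/42, -2/5, 32/1155, 23/66)
c = (0, -1/2, -7/4, 1)
Ac = (0, 0, 35/64, 10/23)
Σ b_i: 43/42·1 + (-2/5)·1 + 32/1155·1 + 23/66·1 = 1 ✓
b·c: (-2/5)·(-1/2) + 32/1155·(-7/4) + 23/66·1 = 1/2 ✓
b·c²: (-2/5)·1/4 + 32/1155·49/16 + 23/66·1 = 1/3 ✓
b·Ac: 32/1155·35/64 + 23/66·10/23 = 1/6 ✓
b·c³: (-2/5)·(-1/8) + 32/1155·(-343/64) + 23/66·1 = 1/4 ✓
b·(c∘Ac): 32/1155·(-245/256) + 23/66·10/23 = 1/8 ✓
b·Ac²: 32/1155·(-35/128) + 23/66·6/23 = 1/12 ✓
b·A²c: 23/66·11/92 = 1/24 ✓; 4 stages ⇒ order 4.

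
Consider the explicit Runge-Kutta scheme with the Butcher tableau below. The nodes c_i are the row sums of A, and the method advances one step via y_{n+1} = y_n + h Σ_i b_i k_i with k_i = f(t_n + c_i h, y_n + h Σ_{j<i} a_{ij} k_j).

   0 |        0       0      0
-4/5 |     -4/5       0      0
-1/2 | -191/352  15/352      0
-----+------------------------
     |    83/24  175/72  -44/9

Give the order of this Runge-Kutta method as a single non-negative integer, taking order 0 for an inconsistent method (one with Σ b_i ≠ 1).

b = (83/24, 175/72, -44/9)
c = (0, -4/5, -1/2)
Ac = (0, 0, -3/88)
Σ b_i: 83/24·1 + 175/72·1 + (-44/9)·1 = 1 ✓
b·c: 175/72·(-4/5) + (-44/9)·(-1/2) = 1/2 ✓
b·c²: 175/72·16/25 + (-44/9)·1/4 = 1/3 ✓
b·Ac: (-44/9)·(-3/88) = 1/6 ✓; 3 stages ⇒ order 3.

3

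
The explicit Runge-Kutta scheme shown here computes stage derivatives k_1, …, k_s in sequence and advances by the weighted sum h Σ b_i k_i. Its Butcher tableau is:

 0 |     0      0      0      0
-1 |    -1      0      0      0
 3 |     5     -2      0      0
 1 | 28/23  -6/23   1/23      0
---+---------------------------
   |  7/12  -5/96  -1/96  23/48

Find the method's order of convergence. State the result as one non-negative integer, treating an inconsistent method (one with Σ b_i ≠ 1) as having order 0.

b = (7/12, -5/96, -1/96, 23/48)
c = (0, -1, 3, 1)
Ac = (0, 0, 2, 9/23)
Σ b_i: 7/12·1 + (-5/96)·1 + (-1/96)·1 + 23/48·1 = 1 ✓
b·c: (-5/96)·(-1) + (-1/96)·3 + 23/48·1 = 1/2 ✓
b·c²: (-5/96)·1 + (-1/96)·9 + 23/48·1 = 1/3 ✓
b·Ac: (-1/96)·2 + 23/48·9/23 = 1/6 ✓
b·c³: (-5/96)·(-1) + (-1/96)·27 + 23/48·1 = 1/4 ✓
b·(c∘Ac): (-1/96)·6 + 23/48·9/23 = 1/8 ✓
b·Ac²: (-1/96)·(-2) + 23/48·3/23 = 1/12 ✓
b·A²c: 23/48·2/23 = 1/24 ✓; 4 stages ⇒ order 4.

4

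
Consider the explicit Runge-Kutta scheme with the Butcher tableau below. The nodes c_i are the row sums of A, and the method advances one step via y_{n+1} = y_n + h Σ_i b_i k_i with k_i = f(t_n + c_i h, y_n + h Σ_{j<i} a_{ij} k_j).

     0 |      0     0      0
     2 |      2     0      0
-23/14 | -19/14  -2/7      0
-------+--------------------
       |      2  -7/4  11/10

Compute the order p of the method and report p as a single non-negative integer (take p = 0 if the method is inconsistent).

0

b = (2, -7/4, 11/10)
c = (0, 2, -23/14)
Ac = (0, 0, -4/7)
Σ b_i: 2·1 + (-7/4)·1 + 11/10·1 = 27/20 ≠ 1 ⇒ order 0.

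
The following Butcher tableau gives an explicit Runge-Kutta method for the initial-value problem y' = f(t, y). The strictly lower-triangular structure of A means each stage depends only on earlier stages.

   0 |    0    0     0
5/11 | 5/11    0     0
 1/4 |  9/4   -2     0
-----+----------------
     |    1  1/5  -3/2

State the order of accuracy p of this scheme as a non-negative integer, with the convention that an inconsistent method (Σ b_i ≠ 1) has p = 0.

0

b = (1, 1/5, -3/2)
c = (0, 5/11, 1/4)
Ac = (0, 0, -10/11)
Σ b_i: 1·1 + 1/5·1 + (-3/2)·1 = -3/10 ≠ 1 ⇒ order 0.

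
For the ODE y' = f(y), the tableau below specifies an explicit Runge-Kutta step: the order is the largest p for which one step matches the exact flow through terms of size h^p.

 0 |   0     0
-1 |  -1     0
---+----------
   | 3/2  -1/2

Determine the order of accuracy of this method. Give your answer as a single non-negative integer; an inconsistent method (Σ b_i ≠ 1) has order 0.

2

b = (3/2, -1/2)
c = (0, -1)
Σ b_i: 3/2·1 + (-1/2)·1 = 1 ✓
b·c: (-1/2)·(-1) = 1/2 ✓; 2 stages ⇒ order 2.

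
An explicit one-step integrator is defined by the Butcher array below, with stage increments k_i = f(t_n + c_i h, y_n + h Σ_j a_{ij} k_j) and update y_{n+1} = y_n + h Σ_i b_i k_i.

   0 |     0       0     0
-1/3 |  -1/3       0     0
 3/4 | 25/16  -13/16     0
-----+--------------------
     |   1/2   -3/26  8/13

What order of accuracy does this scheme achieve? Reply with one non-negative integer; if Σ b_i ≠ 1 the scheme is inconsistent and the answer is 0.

3

b = (1/2, -3/26, 8/13)
c = (0, -1/3, 3/4)
Ac = (0, 0, 13/48)
Σ b_i: 1/2·1 + (-3/26)·1 + 8/13·1 = 1 ✓
b·c: (-3/26)·(-1/3) + 8/13·3/4 = 1/2 ✓
b·c²: (-3/26)·1/9 + 8/13·9/16 = 1/3 ✓
b·Ac: 8/13·13/48 = 1/6 ✓; 3 stages ⇒ order 3.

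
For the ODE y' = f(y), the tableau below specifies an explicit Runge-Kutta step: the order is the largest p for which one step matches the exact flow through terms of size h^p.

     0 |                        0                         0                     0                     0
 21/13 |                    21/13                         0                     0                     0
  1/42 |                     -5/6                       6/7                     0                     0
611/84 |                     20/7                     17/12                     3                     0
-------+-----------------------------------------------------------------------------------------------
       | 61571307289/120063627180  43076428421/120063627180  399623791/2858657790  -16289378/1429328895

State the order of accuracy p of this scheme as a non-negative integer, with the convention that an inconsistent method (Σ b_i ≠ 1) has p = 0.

3

b = (61571307289/120063627180, 43076428421/120063627180, 399623791/2858657790, -16289378/1429328895)
c = (0, 21/13, 1/42, 611/84)
Ac = (0, 0, 18/13, 859/364)
Σ b_i: 61571307289/120063627180·1 + 43076428421/120063627180·1 + 399623791/2858657790·1 + (-16289378/1429328895)·1 = 1 ✓
b·c: 43076428421/120063627180·21/13 + 399623791/2858657790·1/42 + (-16289378/1429328895)·611/84 = 1/2 ✓
b·c²: 43076428421/120063627180·441/169 + 399623791/2858657790·1/1764 + (-16289378/1429328895)·373321/7056 = 1/3 ✓
b·Ac: 399623791/2858657790·18/13 + (-16289378/1429328895)·859/364 = 1/6 ✓
b·c³: 43076428421/120063627180·9261/2197 + 399623791/2858657790·1/74088 + (-16289378/1429328895)·228099131/592704 = -107641961214107/37459851680160 ≠ 1/4 ⇒ order 3.
b·(c∘Ac): 399623791/2858657790·3/91 + (-16289378/1429328895)·40373/2352 = -596289525947/3121654306680 ≠ 1/8
b·Ac²: 399623791/2858657790·378/169 + (-16289378/1429328895)·183761/49686 = 8120094328/30015906795 ≠ 1/12
b·A²c: (-16289378/1429328895)·54/13 = -293208804/6193758545 ≠ 1/24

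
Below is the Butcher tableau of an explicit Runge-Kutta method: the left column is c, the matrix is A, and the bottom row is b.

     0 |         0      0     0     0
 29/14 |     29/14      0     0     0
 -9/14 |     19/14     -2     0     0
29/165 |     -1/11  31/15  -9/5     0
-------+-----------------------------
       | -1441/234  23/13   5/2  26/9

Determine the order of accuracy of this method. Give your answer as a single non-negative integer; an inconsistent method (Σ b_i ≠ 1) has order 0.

b = (-1441/234, 23/13, 5/2, 26/9)
c = (0, 29/14, -9/14, 29/165)
Ac = (0, 0, -29/7, 571/105)
Σ b_i: (-1441/234)·1 + 23/13·1 + 5/2·1 + 26/9·1 = 1 ✓
b·c: 23/13·29/14 + 5/2·(-9/14) + 26/9·29/165 = 198103/77220 ≠ 1/2 ⇒ order 1.

1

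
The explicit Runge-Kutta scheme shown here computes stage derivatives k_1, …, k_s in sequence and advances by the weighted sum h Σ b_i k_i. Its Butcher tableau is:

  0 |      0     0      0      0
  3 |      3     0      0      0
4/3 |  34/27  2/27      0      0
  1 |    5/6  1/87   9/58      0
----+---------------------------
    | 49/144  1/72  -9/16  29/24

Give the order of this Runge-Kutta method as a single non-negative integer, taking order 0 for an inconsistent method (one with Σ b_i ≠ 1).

b = (49/144, 1/72, -9/16, 29/24)
c = (0, 3, 4/3, 1)
Ac = (0, 0, 2/9, 7/29)
Σ b_i: 49/144·1 + 1/72·1 + (-9/16)·1 + 29/24·1 = 1 ✓
b·c: 1/72·3 + (-9/16)·4/3 + 29/24·1 = 1/2 ✓
b·c²: 1/72·9 + (-9/16)·16/9 + 29/24·1 = 1/3 ✓
b·Ac: (-9/16)·2/9 + 29/24·7/29 = 1/6 ✓
b·c³: 1/72·27 + (-9/16)·64/27 + 29/24·1 = 1/4 ✓
b·(c∘Ac): (-9/16)·8/27 + 29/24·7/29 = 1/8 ✓
b·Ac²: (-9/16)·2/3 + 29/24·11/29 = 1/12 ✓
b·A²c: 29/24·1/29 = 1/24 ✓; 4 stages ⇒ order 4.

4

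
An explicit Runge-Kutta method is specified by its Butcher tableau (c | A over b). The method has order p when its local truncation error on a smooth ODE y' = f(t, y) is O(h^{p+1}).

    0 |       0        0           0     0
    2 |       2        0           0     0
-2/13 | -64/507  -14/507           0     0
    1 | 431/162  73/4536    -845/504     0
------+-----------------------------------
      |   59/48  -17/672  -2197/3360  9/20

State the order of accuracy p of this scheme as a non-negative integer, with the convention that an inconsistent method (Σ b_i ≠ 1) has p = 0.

b = (59/48, -17/672, -2197/3360, 9/20)
c = (0, 2, -2/13, 1)
Ac = (0, 0, -28/507, 47/162)
Σ b_i: 59/48·1 + (-17/672)·1 + (-2197/3360)·1 + 9/20·1 = 1 ✓
b·c: (-17/672)·2 + (-2197/3360)·(-2/13) + 9/20·1 = 1/2 ✓
b·c²: (-17/672)·4 + (-2197/3360)·4/169 + 9/20·1 = 1/3 ✓
b·Ac: (-2197/3360)·(-28/507) + 9/20·47/162 = 1/6 ✓
b·c³: (-17/672)·8 + (-2197/3360)·(-8/2197) + 9/20·1 = 1/4 ✓
b·(c∘Ac): (-2197/3360)·56/6591 + 9/20·47/162 = 1/8 ✓
b·Ac²: (-2197/3360)·(-56/507) + 9/20·2/81 = 1/12 ✓
b·A²c: 9/20·5/54 = 1/24 ✓; 4 stages ⇒ order 4.

4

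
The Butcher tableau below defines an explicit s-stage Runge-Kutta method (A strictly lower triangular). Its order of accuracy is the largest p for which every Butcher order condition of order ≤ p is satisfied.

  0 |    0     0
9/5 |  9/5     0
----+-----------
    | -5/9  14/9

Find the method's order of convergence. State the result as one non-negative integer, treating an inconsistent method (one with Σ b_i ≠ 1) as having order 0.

b = (-5/9, 14/9)
c = (0, 9/5)
Σ b_i: (-5/9)·1 + 14/9·1 = 1 ✓
b·c: 14/9·9/5 = 14/5 ≠ 1/2 ⇒ order 1.

1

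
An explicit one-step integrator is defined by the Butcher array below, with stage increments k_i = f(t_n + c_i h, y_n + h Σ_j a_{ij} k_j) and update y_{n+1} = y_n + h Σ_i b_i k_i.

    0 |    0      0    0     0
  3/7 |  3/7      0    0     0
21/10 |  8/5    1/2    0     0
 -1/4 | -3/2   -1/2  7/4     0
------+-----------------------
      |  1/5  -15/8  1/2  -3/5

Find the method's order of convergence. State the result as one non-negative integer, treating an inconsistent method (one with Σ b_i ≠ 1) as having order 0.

b = (1/5, -15/8, 1/2, -3/5)
c = (0, 3/7, 21/10, -1/4)
Ac = (0, 0, 3/14, 969/280)
Σ b_i: 1/5·1 + (-15/8)·1 + 1/2·1 + (-3/5)·1 = -71/40 ≠ 1 ⇒ order 0.

0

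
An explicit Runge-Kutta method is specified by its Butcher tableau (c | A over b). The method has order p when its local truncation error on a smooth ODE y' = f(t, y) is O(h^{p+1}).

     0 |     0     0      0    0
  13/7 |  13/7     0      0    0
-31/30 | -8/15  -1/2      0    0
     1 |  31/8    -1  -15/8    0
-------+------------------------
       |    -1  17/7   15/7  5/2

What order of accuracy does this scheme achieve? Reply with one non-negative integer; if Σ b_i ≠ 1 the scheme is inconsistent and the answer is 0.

b = (-1, 17/7, 15/7, 5/2)
c = (0, 13/7, -31/30, 1)
Ac = (0, 0, -13/14, 9/112)
Σ b_i: (-1)·1 + 17/7·1 + 15/7·1 + 5/2·1 = 85/14 ≠ 1 ⇒ order 0.

0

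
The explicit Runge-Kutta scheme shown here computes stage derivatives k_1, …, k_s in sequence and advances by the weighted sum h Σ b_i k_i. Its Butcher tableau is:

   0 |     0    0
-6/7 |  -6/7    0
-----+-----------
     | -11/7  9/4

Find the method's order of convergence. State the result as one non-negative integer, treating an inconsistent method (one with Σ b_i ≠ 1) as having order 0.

b = (-11/7, 9/4)
c = (0, -6/7)
Σ b_i: (-11/7)·1 + 9/4·1 = 19/28 ≠ 1 ⇒ order 0.

0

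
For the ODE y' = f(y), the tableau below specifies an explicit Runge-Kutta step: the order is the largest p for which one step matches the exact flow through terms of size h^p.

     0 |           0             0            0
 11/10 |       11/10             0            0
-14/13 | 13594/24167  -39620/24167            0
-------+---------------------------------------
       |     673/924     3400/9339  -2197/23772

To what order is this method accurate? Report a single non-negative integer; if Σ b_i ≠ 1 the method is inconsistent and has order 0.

b = (673/924, 3400/9339, -2197/23772)
c = (0, 11/10, -14/13)
Ac = (0, 0, -3962/2197)
Σ b_i: 673/924·1 + 3400/9339·1 + (-2197/23772)·1 = 1 ✓
b·c: 3400/9339·11/10 + (-2197/23772)·(-14/13) = 1/2 ✓
b·c²: 3400/9339·121/100 + (-2197/23772)·196/169 = 1/3 ✓
b·Ac: (-2197/23772)·(-3962/2197) = 1/6 ✓; 3 stages ⇒ order 3.

3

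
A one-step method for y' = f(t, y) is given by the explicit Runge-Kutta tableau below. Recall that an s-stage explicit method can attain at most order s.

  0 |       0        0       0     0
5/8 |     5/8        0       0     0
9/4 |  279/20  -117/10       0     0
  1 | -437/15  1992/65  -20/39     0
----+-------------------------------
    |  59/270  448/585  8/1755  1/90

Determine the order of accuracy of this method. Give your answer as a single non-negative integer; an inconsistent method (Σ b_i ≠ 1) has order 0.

b = (59/270, 448/585, 8/1755, 1/90)
c = (0, 5/8, 9/4, 1)
Ac = (0, 0, -117/16, 18)
Σ b_i: 59/270·1 + 448/585·1 + 8/1755·1 + 1/90·1 = 1 ✓
b·c: 448/585·5/8 + 8/1755·9/4 + 1/90·1 = 1/2 ✓
b·c²: 448/585·25/64 + 8/1755·81/16 + 1/90·1 = 1/3 ✓
b·Ac: 8/1755·(-117/16) + 1/90·18 = 1/6 ✓
b·c³: 448/585·125/512 + 8/1755·729/64 + 1/90·1 = 1/4 ✓
b·(c∘Ac): 8/1755·(-1053/64) + 1/90·18 = 1/8 ✓
b·Ac²: 8/1755·(-585/128) + 1/90·75/8 = 1/12 ✓
b·A²c: 1/90·15/4 = 1/24 ✓; 4 stages ⇒ order 4.

4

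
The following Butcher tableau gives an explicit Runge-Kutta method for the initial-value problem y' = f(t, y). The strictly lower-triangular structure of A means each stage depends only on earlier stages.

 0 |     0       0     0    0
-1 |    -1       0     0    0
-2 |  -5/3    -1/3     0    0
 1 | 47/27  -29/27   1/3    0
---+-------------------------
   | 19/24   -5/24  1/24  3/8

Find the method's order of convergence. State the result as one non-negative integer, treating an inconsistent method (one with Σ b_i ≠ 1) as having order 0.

4

b = (19/24, -5/24, 1/24, 3/8)
c = (0, -1, -2, 1)
Ac = (0, 0, 1/3, 11/27)
Σ b_i: 19/24·1 + (-5/24)·1 + 1/24·1 + 3/8·1 = 1 ✓
b·c: (-5/24)·(-1) + 1/24·(-2) + 3/8·1 = 1/2 ✓
b·c²: (-5/24)·1 + 1/24·4 + 3/8·1 = 1/3 ✓
b·Ac: 1/24·1/3 + 3/8·11/27 = 1/6 ✓
b·c³: (-5/24)·(-1) + 1/24·(-8) + 3/8·1 = 1/4 ✓
b·(c∘Ac): 1/24·(-2/3) + 3/8·11/27 = 1/8 ✓
b·Ac²: 1/24·(-1/3) + 3/8·7/27 = 1/12 ✓
b·A²c: 3/8·1/9 = 1/24 ✓; 4 stages ⇒ order 4.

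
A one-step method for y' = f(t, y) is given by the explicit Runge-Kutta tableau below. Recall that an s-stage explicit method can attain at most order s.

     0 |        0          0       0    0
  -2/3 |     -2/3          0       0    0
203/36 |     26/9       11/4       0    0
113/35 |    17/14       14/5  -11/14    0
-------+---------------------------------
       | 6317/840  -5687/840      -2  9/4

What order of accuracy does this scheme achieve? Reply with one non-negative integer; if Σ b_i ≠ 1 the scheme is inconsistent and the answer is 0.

2

b = (6317/840, -5687/840, -2, 9/4)
c = (0, -2/3, 203/36, 113/35)
Ac = (0, 0, -11/6, -2267/360)
Σ b_i: 6317/840·1 + (-5687/840)·1 + (-2)·1 + 9/4·1 = 1 ✓
b·c: (-5687/840)·(-2/3) + (-2)·203/36 + 9/4·113/35 = 1/2 ✓
b·c²: (-5687/840)·4/9 + (-2)·41209/1296 + 9/4·12769/1225 = -34252363/793800 ≠ 1/3 ⇒ order 2.
b·Ac: (-2)·(-11/6) + 9/4·(-2267/360) = -5041/480 ≠ 1/6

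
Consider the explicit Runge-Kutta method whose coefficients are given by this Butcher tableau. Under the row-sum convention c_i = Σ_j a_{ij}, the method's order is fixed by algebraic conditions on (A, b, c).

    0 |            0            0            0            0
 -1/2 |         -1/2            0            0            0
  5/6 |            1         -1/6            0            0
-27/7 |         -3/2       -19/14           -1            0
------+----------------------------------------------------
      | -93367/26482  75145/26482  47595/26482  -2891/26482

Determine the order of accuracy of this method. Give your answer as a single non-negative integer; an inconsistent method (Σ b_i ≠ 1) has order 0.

b = (-93367/26482, 75145/26482, 47595/26482, -2891/26482)
c = (0, -1/2, 5/6, -27/7)
Ac = (0, 0, 1/12, -13/84)
Σ b_i: (-93367/26482)·1 + 75145/26482·1 + 47595/26482·1 + (-2891/26482)·1 = 1 ✓
b·c: 75145/26482·(-1/2) + 47595/26482·5/6 + (-2891/26482)·(-27/7) = 1/2 ✓
b·c²: 75145/26482·1/4 + 47595/26482·25/36 + (-2891/26482)·729/49 = 1/3 ✓
b·Ac: 47595/26482·1/12 + (-2891/26482)·(-13/84) = 1/6 ✓
b·c³: 75145/26482·(-1/8) + 47595/26482·125/216 + (-2891/26482)·(-19683/343) = 23190281/3336732 ≠ 1/4 ⇒ order 3.
b·(c∘Ac): 47595/26482·5/72 + (-2891/26482)·117/196 = 37907/635568 ≠ 1/8
b·Ac²: 47595/26482·(-1/24) + (-2891/26482)·(-521/504) = 18097/476676 ≠ 1/12
b·A²c: (-2891/26482)·(-1/12) = 2891/317784 ≠ 1/24

3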